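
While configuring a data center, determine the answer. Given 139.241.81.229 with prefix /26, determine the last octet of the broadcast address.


Given: IP = 139.241.81.229, prefix = /26
Host bits = 32 - 26 = 6
Network last octet = 229 AND mask = 192
Host part size = 2^6 - 1 = 63
Broadcast last octet = 192 OR 63 = 255

255


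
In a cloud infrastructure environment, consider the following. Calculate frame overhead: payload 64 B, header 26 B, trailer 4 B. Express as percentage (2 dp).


Given: payload = 64 B, header = 26 B, trailer = 4 B
Overhead bytes = header + trailer = 26 + 4 = 30
Total frame = payload + overhead = 64 + 30 = 94
Overhead % = 30 / 94 * 100 = 31.9149% -> 31.91% (2 dp)

31.91


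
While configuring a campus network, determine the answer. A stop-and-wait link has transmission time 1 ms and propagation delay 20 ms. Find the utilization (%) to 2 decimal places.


Given: Ttrans = 1 ms, Tprop = 20 ms
RTT = 2 * Tprop = 2 * 20 = 40 ms
U = Ttrans / (Ttrans + RTT)
U = 1 / (1 + 40)
U = 1 / 41 = 0.02439
U% = 2.44%

2.44


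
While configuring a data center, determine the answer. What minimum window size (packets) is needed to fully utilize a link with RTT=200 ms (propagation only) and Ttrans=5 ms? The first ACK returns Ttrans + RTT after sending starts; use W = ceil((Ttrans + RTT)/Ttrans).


Given: Ttrans = 5 ms, RTT = 200 ms (= 2 * Tprop, Tprop = 100 ms)
Time until first ACK returns = Ttrans + RTT = 5 + 200 = 205 ms
Need W * Ttrans >= Ttrans + RTT  ->  W >= (Ttrans + RTT) / Ttrans
(Ttrans + RTT) / Ttrans = 205 / 5 = 41
W_min = ceil(41) = 41

41


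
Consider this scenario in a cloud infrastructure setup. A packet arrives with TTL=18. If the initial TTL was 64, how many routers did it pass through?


Given: initial TTL = 64, received TTL = 18
Hops = initial TTL - received TTL
Hops = 64 - 18 = 46

46


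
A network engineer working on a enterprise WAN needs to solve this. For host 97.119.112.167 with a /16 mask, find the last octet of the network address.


Given: IP = 97.119.112.167, prefix = /16
Subnet mask = 255.255.0.0
Last octet of IP: 167
Last octet of mask: 0
Network last octet = 167 AND 0 = 0

0


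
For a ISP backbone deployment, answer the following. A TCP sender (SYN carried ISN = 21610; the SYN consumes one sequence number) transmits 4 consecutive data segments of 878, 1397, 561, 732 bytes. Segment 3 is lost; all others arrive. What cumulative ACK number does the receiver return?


SYN uses sequence number 21610; first data byte = ISN + 1 = 21611.
Segment 1: SEQ = 21611, len = 878 B, covers [21611, 22488]
Segment 2: SEQ = 22489, len = 1397 B, covers [22489, 23885]
Segment 3: SEQ = 23886, len = 561 B, covers [23886, 24446] [LOST]
Segment 4: SEQ = 24447, len = 732 B, covers [24447, 25178]
In-order data received: bytes [21611, 23885] (segments 1..2).
Segment 3 missing -> gap begins at byte 23886; later segments buffered out of order.
Cumulative ACK = next expected in-order byte = 21611 + 878 + 1397 = 23886

23886


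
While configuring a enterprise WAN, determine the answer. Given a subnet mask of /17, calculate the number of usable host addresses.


Given: subnet mask /17
Host bits = 32 - 17 = 15
Total addresses = 2^15 = 32768
Usable hosts = 32768 - 2 (network + broadcast) = 32766

32766


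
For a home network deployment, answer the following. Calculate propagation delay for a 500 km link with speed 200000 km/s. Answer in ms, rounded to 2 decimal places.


Given: distance = 500 km, speed = 200000 km/s
Delay = distance / speed = 500 / 200000 seconds
Delay in ms = 500 * 1000 / 200000
Delay = 2.5000 ms
Rounded to 2 dp = 2.50 ms

2.50


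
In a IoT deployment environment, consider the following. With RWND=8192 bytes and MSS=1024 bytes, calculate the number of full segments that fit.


Given: RWND = 8192 bytes, MSS = 1024 bytes
Full segments = floor(RWND / MSS)
Full segments = floor(8192 / 1024)
Full segments = floor(8.0) = 8

8


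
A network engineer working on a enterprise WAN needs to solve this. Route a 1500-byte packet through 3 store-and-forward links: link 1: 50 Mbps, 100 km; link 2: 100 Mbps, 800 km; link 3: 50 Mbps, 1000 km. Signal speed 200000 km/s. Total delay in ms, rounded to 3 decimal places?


Packet = 1500 bytes = 12000 bits. Store-and-forward: sum (t_trans + t_prop) per link.
Link 1: t_trans = 12000/(50*10^6) s = 0.2400 ms; t_prop = 100/200000 s = 0.5000 ms; subtotal = 0.7400 ms
Link 2: t_trans = 12000/(100*10^6) s = 0.1200 ms; t_prop = 800/200000 s = 4.0000 ms; subtotal = 4.1200 ms
Link 3: t_trans = 12000/(50*10^6) s = 0.2400 ms; t_prop = 1000/200000 s = 5.0000 ms; subtotal = 5.2400 ms
End-to-end = 0.7400 + 4.1200 + 5.2400 = 10.1000 ms -> 10.100 ms (3 dp)

10.100


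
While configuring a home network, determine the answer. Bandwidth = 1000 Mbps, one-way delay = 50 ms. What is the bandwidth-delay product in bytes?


Given: bandwidth = 1000 Mbps, delay = 50 ms
BDP in bits = 1000 * 10^6 * 50 / 1000
BDP in bits = 50000000
BDP in bytes = 50000000 / 8 = 6250000

6250000


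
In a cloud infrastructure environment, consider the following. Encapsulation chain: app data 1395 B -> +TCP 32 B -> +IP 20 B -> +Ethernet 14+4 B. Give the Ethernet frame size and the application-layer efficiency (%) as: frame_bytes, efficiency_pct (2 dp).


TCP segment = 1395 + 32 = 1427 B
IP packet = 1427 + 20 = 1447 B
Ethernet frame = 1447 + 14 + 4 = 1465 B
Efficiency = app / frame = 1395 / 1465 = 0.952218 = 95.2218% -> 95.22% (2 dp)

1465, 95.22


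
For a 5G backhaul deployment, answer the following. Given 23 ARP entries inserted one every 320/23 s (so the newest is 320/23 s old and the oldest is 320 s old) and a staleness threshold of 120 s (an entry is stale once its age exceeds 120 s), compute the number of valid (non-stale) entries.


Ages are k * 320/23 s for k = 1..23 (spacing = 13.9130 s).
Entry k is valid iff k * 320/23 <= 120 iff k <= 23 * 120 / 320 = 8.6250
n_valid = floor(8.6250) = 8
(n_stale = 23 - 8 = 15)

8


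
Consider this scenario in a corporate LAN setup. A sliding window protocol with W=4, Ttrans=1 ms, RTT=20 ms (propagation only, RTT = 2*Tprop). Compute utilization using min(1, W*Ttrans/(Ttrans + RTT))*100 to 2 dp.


Given: W = 4, Ttrans = 1 ms, RTT = 20 ms (= 2 * Tprop, Tprop = 10 ms)
Cycle time = Ttrans + RTT = 1 + 20 = 21 ms (first packet sent until its ACK returns)
W * Ttrans = 4 * 1 = 4 ms of sending per cycle
W * Ttrans / (Ttrans + RTT) = 4 / 21 = 0.190476
U = min(1, 0.190476) = 0.190476
U% = 19.05%

19.05


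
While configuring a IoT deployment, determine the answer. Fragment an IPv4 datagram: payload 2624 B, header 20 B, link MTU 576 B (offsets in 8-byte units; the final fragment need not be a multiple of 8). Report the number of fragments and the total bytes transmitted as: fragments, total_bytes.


Max data per non-final fragment = floor((MTU - header)/8)*8 = floor((576 - 20)/8)*8 = floor(556/8)*8 = 552 B
Final fragment needs no 8-byte alignment: it can carry up to MTU - header = 556 B
Non-final fragments needed = ceil((payload - 556) / 552) = ceil(2068/552) = ceil(3.7464) = 4
Number of fragments = 4 + 1 = 5
Fragment sizes (data): 4 * 552 B + 416 B (last, 416 <= 556 OK)
Total bytes sent = payload + n_frags * header = 2624 + 5*20 = 2624 + 100 = 2724 B

5, 2724


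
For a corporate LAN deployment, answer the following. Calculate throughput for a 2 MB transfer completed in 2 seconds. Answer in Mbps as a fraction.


Given: file = 2 MB, time = 2 s
File in Mb = 2 * 8 = 16 Mb
Throughput = 16 / 2 Mbps
Throughput = 8 Mbps

8


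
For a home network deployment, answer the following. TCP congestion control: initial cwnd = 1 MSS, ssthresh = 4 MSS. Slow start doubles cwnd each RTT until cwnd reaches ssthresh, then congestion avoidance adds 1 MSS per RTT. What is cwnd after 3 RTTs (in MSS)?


RTT 0: cwnd = 1 MSS (initial)
RTT 1: cwnd = 2 MSS (slow start, doubled)
RTT 2: cwnd = 4 MSS (slow start, doubled)
RTT 3: cwnd = 5 MSS (congestion avoidance, +1)

5


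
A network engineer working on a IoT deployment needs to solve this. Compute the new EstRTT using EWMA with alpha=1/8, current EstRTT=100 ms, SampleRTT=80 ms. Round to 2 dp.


Given: EstRTT = 100 ms, SampleRTT = 80 ms, alpha = 1/8
New EstRTT = (1 - alpha) * EstRTT + alpha * SampleRTT
(7/8) * 100 = 87.5
(1/8) * 80 = 10
New EstRTT = 87.5 + 10 = 97.5 ms -> 97.50 ms (2 dp)

97.50


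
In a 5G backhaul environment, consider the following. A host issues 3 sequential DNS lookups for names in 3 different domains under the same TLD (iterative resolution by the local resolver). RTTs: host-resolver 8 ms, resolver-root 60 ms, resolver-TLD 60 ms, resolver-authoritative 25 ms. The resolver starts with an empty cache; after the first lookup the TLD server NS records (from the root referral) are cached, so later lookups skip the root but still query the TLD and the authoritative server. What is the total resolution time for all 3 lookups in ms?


Lookup 1 (cold cache): local + root + TLD + auth = 8 + 60 + 60 + 25 = 153 ms
Lookups 2..3 (TLD NS cached -> skip root; new domain -> still ask TLD and auth): local + TLD + auth = 8 + 60 + 25 = 93 ms each
Remaining 2 lookups: 2 * 93 = 186 ms
Total = 153 + 186 = 339 ms

339


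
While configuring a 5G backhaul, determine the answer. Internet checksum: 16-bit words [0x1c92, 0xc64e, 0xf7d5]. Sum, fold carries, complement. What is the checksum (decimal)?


Given words: [0x1c92, 0xc64e, 0xf7d5]
Step 1: Sum all words
Raw sum = 7314 + 50766 + 63445 = 121525
Step 2: Fold carry: (55989 + 1) = 55990
One's complement = ~55990 & 0xFFFF = 9545

9545


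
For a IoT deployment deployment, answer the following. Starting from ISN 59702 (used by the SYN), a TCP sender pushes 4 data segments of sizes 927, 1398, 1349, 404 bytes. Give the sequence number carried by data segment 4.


The SYN occupies sequence number ISN = 59702, so the first data byte is ISN + 1 = 59703.
SEQ of data segment i = (ISN + 1) + sum of payload sizes of segments 1..i-1.
Segment 1: SEQ = 59703, payload = 927 bytes
Segment 2: SEQ = 60630, payload = 1398 bytes
Segment 3: SEQ = 62028, payload = 1349 bytes
Segment 4: SEQ = 63377, payload = 404 bytes
SEQ of segment 4 = 59703 + 927 + 1398 + 1349 = 63377

63377


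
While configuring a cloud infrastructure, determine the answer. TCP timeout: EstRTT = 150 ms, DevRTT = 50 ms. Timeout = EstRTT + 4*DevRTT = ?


Given: EstRTT = 150 ms, DevRTT = 50 ms
Timeout = EstRTT + 4 * DevRTT
4 * DevRTT = 4 * 50 = 200
Timeout = 150 + 200 = 350 ms

350


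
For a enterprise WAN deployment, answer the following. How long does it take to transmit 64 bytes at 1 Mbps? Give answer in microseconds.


Given: packet = 64 bytes, bandwidth = 1 Mbps
Packet in bits = 64 * 8 = 512 bits
Bandwidth = 1 * 10^6 = 1000000 bps
Time = 512 / 1000000 seconds
Time in us = 512 * 10^6 / 1000000 = 512

512


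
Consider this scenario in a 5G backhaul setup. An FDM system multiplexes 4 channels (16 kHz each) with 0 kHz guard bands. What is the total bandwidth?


Given: 4 channels, 16 kHz each, guard = 0 kHz
Channel bandwidth = 4 * 16 = 64 kHz
Guard bands = 3 gaps * 0 kHz = 0 kHz
Total = 64 + 0 = 64 kHz

64


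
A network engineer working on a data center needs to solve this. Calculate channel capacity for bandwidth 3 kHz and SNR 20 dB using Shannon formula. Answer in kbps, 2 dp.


Given: B = 3 kHz, SNR = 20 dB
SNR linear = 10^(20/10) = 100
1 + SNR = 101
log2(101) = 6.6582114828
C = 3 * 1000 * 6.6582114828 = 19974.6344 bps
C = 19.974634 kbps -> 19.97 kbps (2 dp)

19.97


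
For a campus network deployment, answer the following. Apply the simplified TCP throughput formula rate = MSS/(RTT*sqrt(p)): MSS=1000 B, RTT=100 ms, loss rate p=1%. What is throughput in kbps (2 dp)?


Given: MSS = 1000 bytes, RTT = 100 ms, loss = 1%
RTT in seconds = 100 / 1000 = 0.1
Loss rate = 1% = 0.01
sqrt(loss) = sqrt(0.01) = 0.1
Throughput (bytes/s) = 1000 / (0.1 * 0.1) = 100000.0000
Throughput (kbps) = 100000.0000 * 8 / 1000 = 800.000000 -> 800.00 kbps (2 dp)

800.00


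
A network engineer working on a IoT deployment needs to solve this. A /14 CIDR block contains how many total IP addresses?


Given: CIDR prefix /14
Host bits = 32 - 14 = 18
Total addresses = 2^18 = 262144

262144


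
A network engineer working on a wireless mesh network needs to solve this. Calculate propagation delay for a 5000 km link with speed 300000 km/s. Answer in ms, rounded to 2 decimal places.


Given: distance = 5000 km, speed = 300000 km/s
Delay = distance / speed = 5000 / 300000 seconds
Delay in ms = 5000 * 1000 / 300000
Delay = 16.6667 ms
Rounded to 2 dp = 16.67 ms

16.67


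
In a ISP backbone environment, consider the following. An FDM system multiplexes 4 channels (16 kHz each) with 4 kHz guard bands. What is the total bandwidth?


Given: 4 channels, 16 kHz each, guard = 4 kHz
Channel bandwidth = 4 * 16 = 64 kHz
Guard bands = 3 gaps * 4 kHz = 12 kHz
Total = 64 + 12 = 76 kHz

76


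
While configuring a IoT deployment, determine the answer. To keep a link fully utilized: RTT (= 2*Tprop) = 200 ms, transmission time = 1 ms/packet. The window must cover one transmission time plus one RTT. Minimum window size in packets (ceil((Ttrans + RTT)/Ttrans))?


Given: Ttrans = 1 ms, RTT = 200 ms (= 2 * Tprop, Tprop = 100 ms)
Time until first ACK returns = Ttrans + RTT = 1 + 200 = 201 ms
Need W * Ttrans >= Ttrans + RTT  ->  W >= (Ttrans + RTT) / Ttrans
(Ttrans + RTT) / Ttrans = 201 / 1 = 201
W_min = ceil(201) = 201

201


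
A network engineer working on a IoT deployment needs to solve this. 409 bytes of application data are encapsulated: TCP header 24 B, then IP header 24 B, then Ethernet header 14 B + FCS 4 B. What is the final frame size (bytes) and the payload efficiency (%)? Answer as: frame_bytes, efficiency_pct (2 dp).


TCP segment = 409 + 24 = 433 B
IP packet = 433 + 24 = 457 B
Ethernet frame = 457 + 14 + 4 = 475 B
Efficiency = app / frame = 409 / 475 = 0.861053 = 86.1053% -> 86.11% (2 dp)

475, 86.11


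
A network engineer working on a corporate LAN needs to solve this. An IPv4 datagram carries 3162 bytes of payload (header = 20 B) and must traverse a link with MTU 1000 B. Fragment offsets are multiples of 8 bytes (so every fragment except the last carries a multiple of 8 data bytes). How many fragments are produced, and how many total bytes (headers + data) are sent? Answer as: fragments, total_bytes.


Max data per non-final fragment = floor((MTU - header)/8)*8 = floor((1000 - 20)/8)*8 = floor(980/8)*8 = 976 B
Final fragment needs no 8-byte alignment: it can carry up to MTU - header = 980 B
Non-final fragments needed = ceil((payload - 980) / 976) = ceil(2182/976) = ceil(2.2357) = 3
Number of fragments = 3 + 1 = 4
Fragment sizes (data): 3 * 976 B + 234 B (last, 234 <= 980 OK)
Total bytes sent = payload + n_frags * header = 3162 + 4*20 = 3162 + 80 = 3242 B

4, 3242


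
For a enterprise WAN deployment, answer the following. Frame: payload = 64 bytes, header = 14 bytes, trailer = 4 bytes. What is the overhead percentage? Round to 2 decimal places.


Given: payload = 64 B, header = 14 B, trailer = 4 B
Overhead bytes = header + trailer = 14 + 4 = 18
Total frame = payload + overhead = 64 + 18 = 82
Overhead % = 18 / 82 * 100 = 21.9512% -> 21.95% (2 dp)

21.95


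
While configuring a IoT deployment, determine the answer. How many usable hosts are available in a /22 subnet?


Given: subnet mask /22
Host bits = 32 - 22 = 10
Total addresses = 2^10 = 1024
Usable hosts = 1024 - 2 (network + broadcast) = 1022

1022


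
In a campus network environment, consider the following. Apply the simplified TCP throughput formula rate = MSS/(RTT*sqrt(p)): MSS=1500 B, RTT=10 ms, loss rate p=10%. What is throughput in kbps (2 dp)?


Given: MSS = 1500 bytes, RTT = 10 ms, loss = 10%
RTT in seconds = 10 / 1000 = 0.01
Loss rate = 10% = 0.1
sqrt(loss) = sqrt(0.1) = 0.316227766017
Throughput (bytes/s) = 1500 / (0.01 * 0.316227766017) = 474341.6490
Throughput (kbps) = 474341.6490 * 8 / 1000 = 3794.733192 -> 3794.73 kbps (2 dp)

3794.73


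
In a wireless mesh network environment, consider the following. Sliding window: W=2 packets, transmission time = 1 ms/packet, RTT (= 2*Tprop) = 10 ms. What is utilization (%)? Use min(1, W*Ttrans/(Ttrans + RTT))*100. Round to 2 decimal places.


Given: W = 2, Ttrans = 1 ms, RTT = 10 ms (= 2 * Tprop, Tprop = 5 ms)
Cycle time = Ttrans + RTT = 1 + 10 = 11 ms (first packet sent until its ACK returns)
W * Ttrans = 2 * 1 = 2 ms of sending per cycle
W * Ttrans / (Ttrans + RTT) = 2 / 11 = 0.181818
U = min(1, 0.181818) = 0.181818
U% = 18.18%

18.18


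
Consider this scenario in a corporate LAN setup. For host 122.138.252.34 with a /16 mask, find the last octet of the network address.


Given: IP = 122.138.252.34, prefix = /16
Subnet mask = 255.255.0.0
Last octet of IP: 34
Last octet of mask: 0
Network last octet = 34 AND 0 = 0

0


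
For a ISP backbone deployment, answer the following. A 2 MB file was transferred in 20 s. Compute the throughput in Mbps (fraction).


Given: file = 2 MB, time = 20 s
File in Mb = 2 * 8 = 16 Mb
Throughput = 16 / 20 Mbps
Throughput = 4/5 Mbps

4/5


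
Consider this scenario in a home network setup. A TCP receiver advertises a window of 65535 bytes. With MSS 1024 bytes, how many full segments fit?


Given: RWND = 65535 bytes, MSS = 1024 bytes
Full segments = floor(RWND / MSS)
Full segments = floor(65535 / 1024)
Full segments = floor(63.999) = 63

63


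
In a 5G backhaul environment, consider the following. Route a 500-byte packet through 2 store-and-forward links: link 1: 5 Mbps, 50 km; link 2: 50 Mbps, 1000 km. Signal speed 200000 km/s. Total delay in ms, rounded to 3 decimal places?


Packet = 500 bytes = 4000 bits. Store-and-forward: sum (t_trans + t_prop) per link.
Link 1: t_trans = 4000/(5*10^6) s = 0.8000 ms; t_prop = 50/200000 s = 0.2500 ms; subtotal = 1.0500 ms
Link 2: t_trans = 4000/(50*10^6) s = 0.0800 ms; t_prop = 1000/200000 s = 5.0000 ms; subtotal = 5.0800 ms
End-to-end = 1.0500 + 5.0800 = 6.1300 ms -> 6.130 ms (3 dp)

6.130


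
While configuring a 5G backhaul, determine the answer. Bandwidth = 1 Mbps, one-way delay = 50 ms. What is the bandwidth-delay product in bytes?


Given: bandwidth = 1 Mbps, delay = 50 ms
BDP in bits = 1 * 10^6 * 50 / 1000
BDP in bits = 50000
BDP in bytes = 50000 / 8 = 6250

6250


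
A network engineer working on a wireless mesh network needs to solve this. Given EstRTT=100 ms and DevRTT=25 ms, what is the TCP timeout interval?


Given: EstRTT = 100 ms, DevRTT = 25 ms
Timeout = EstRTT + 4 * DevRTT
4 * DevRTT = 4 * 25 = 100
Timeout = 100 + 100 = 200 ms

200


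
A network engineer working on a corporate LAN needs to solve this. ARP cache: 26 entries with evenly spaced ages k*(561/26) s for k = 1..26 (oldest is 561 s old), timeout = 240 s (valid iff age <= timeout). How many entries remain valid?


Ages are k * 561/26 s for k = 1..26 (spacing = 21.5769 s).
Entry k is valid iff k * 561/26 <= 240 iff k <= 26 * 240 / 561 = 11.1230
n_valid = floor(11.1230) = 11
(n_stale = 26 - 11 = 15)

11


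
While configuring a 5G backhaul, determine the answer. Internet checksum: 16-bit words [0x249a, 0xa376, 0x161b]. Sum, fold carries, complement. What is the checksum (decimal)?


Given words: [0x249a, 0xa376, 0x161b]
Step 1: Sum all words
Raw sum = 9370 + 41846 + 5659 = 56875
One's complement = ~56875 & 0xFFFF = 8660

8660


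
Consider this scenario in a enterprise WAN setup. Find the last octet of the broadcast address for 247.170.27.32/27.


Given: IP = 247.170.27.32, prefix = /27
Host bits = 32 - 27 = 5
Network last octet = 32 AND mask = 32
Host part size = 2^5 - 1 = 31
Broadcast last octet = 32 OR 31 = 63

63


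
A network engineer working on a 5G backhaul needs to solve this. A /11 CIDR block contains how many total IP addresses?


Given: CIDR prefix /11
Host bits = 32 - 11 = 21
Total addresses = 2^21 = 2097152

2097152


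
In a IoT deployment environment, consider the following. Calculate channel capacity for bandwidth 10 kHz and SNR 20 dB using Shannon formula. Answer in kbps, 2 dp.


Given: B = 10 kHz, SNR = 20 dB
SNR linear = 10^(20/10) = 100
1 + SNR = 101
log2(101) = 6.6582114828
C = 10 * 1000 * 6.6582114828 = 66582.1148 bps
C = 66.582115 kbps -> 66.58 kbps (2 dp)

66.58


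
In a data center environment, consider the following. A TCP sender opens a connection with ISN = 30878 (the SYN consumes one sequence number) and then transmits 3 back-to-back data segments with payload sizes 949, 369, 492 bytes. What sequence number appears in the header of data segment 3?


The SYN occupies sequence number ISN = 30878, so the first data byte is ISN + 1 = 30879.
SEQ of data segment i = (ISN + 1) + sum of payload sizes of segments 1..i-1.
Segment 1: SEQ = 30879, payload = 949 bytes
Segment 2: SEQ = 31828, payload = 369 bytes
Segment 3: SEQ = 32197, payload = 492 bytes
SEQ of segment 3 = 30879 + 949 + 369 = 32197

32197


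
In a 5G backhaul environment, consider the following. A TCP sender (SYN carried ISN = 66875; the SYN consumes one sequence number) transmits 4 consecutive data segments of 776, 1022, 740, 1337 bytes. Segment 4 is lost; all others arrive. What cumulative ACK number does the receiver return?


SYN uses sequence number 66875; first data byte = ISN + 1 = 66876.
Segment 1: SEQ = 66876, len = 776 B, covers [66876, 67651]
Segment 2: SEQ = 67652, len = 1022 B, covers [67652, 68673]
Segment 3: SEQ = 68674, len = 740 B, covers [68674, 69413]
Segment 4: SEQ = 69414, len = 1337 B, covers [69414, 70750] [LOST]
In-order data received: bytes [66876, 69413] (segments 1..3).
Segment 4 missing -> gap begins at byte 69414.
Cumulative ACK = next expected in-order byte = 66876 + 776 + 1022 + 740 = 69414

69414


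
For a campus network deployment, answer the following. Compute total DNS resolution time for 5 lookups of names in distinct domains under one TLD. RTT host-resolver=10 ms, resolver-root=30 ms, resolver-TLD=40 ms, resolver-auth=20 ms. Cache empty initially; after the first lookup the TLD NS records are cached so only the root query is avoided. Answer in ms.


Lookup 1 (cold cache): local + root + TLD + auth = 10 + 30 + 40 + 20 = 100 ms
Lookups 2..5 (TLD NS cached -> skip root; new domain -> still ask TLD and auth): local + TLD + auth = 10 + 40 + 20 = 70 ms each
Remaining 4 lookups: 4 * 70 = 280 ms
Total = 100 + 280 = 380 ms

380


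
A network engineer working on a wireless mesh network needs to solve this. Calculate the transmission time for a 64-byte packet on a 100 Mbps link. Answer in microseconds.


Given: packet = 64 bytes, bandwidth = 100 Mbps
Packet in bits = 64 * 8 = 512 bits
Bandwidth = 100 * 10^6 = 100000000 bps
Time = 512 / 100000000 seconds
Time in us = 512 * 10^6 / 100000000 = 5.12

5.12


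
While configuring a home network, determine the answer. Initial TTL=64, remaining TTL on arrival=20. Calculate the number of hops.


Given: initial TTL = 64, received TTL = 20
Hops = initial TTL - received TTL
Hops = 64 - 20 = 44

44


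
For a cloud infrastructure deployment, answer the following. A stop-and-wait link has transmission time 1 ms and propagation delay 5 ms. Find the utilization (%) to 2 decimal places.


Given: Ttrans = 1 ms, Tprop = 5 ms
RTT = 2 * Tprop = 2 * 5 = 10 ms
U = Ttrans / (Ttrans + RTT)
U = 1 / (1 + 10)
U = 1 / 11 = 0.090909
U% = 9.09%

9.09


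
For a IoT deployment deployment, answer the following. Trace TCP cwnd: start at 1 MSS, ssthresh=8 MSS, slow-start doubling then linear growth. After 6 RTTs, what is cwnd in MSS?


RTT 0: cwnd = 1 MSS (initial)
RTT 1: cwnd = 2 MSS (slow start, doubled)
RTT 2: cwnd = 4 MSS (slow start, doubled)
RTT 3: cwnd = 8 MSS (slow start, doubled)
RTT 4: cwnd = 9 MSS (congestion avoidance, +1)
RTT 5: cwnd = 10 MSS (congestion avoidance, +1)
RTT 6: cwnd = 11 MSS (congestion avoidance, +1)

11


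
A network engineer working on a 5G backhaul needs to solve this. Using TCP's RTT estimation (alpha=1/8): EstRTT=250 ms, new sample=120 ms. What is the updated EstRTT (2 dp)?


Given: EstRTT = 250 ms, SampleRTT = 120 ms, alpha = 1/8
New EstRTT = (1 - alpha) * EstRTT + alpha * SampleRTT
(7/8) * 250 = 218.75
(1/8) * 120 = 15
New EstRTT = 218.75 + 15 = 233.75 ms -> 233.75 ms (2 dp)

233.75


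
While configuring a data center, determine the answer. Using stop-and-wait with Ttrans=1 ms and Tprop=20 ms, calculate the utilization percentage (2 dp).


Given: Ttrans = 1 ms, Tprop = 20 ms
RTT = 2 * Tprop = 2 * 20 = 40 ms
U = Ttrans / (Ttrans + RTT)
U = 1 / (1 + 40)
U = 1 / 41 = 0.02439
U% = 2.44%

2.44


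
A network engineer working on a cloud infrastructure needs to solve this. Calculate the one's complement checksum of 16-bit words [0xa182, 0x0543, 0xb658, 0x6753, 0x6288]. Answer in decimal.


Given words: [0xa182, 0x0543, 0xb658, 0x6753, 0x6288]
Step 1: Sum all words
Raw sum = 41346 + 1347 + 46680 + 26451 + 25224 = 141048
Step 2: Fold carry: (9976 + 2) = 9978
One's complement = ~9978 & 0xFFFF = 55557

55557


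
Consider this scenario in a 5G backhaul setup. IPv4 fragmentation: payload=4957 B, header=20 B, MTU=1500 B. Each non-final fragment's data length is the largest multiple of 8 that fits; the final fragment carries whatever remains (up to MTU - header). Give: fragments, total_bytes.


Max data per non-final fragment = floor((MTU - header)/8)*8 = floor((1500 - 20)/8)*8 = floor(1480/8)*8 = 1480 B
Final fragment needs no 8-byte alignment: it can carry up to MTU - header = 1480 B
Non-final fragments needed = ceil((payload - 1480) / 1480) = ceil(3477/1480) = ceil(2.3493) = 3
Number of fragments = 3 + 1 = 4
Fragment sizes (data): 3 * 1480 B + 517 B (last, 517 <= 1480 OK)
Total bytes sent = payload + n_frags * header = 4957 + 4*20 = 4957 + 80 = 5037 B

4, 5037


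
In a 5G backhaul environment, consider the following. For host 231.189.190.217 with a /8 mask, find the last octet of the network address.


Given: IP = 231.189.190.217, prefix = /8
Subnet mask = 255.0.0.0
Last octet of IP: 217
Last octet of mask: 0
Network last octet = 217 AND 0 = 0

0


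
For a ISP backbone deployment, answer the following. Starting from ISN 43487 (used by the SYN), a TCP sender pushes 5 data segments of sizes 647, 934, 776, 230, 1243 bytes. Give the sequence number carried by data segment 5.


The SYN occupies sequence number ISN = 43487, so the first data byte is ISN + 1 = 43488.
SEQ of data segment i = (ISN + 1) + sum of payload sizes of segments 1..i-1.
Segment 1: SEQ = 43488, payload = 647 bytes
Segment 2: SEQ = 44135, payload = 934 bytes
Segment 3: SEQ = 45069, payload = 776 bytes
Segment 4: SEQ = 45845, payload = 230 bytes
Segment 5: SEQ = 46075, payload = 1243 bytes
SEQ of segment 5 = 43488 + 647 + 934 + 776 + 230 = 46075

46075


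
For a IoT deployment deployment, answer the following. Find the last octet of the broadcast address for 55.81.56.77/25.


Given: IP = 55.81.56.77, prefix = /25
Host bits = 32 - 25 = 7
Network last octet = 77 AND mask = 0
Host part size = 2^7 - 1 = 127
Broadcast last octet = 0 OR 127 = 127

127


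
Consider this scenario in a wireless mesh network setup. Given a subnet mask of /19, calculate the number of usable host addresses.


Given: subnet mask /19
Host bits = 32 - 19 = 13
Total addresses = 2^13 = 8192
Usable hosts = 8192 - 2 (network + broadcast) = 8190

8190


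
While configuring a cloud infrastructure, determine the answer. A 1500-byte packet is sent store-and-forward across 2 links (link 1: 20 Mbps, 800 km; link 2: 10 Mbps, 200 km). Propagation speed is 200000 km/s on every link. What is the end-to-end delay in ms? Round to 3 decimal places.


Packet = 1500 bytes = 12000 bits. Store-and-forward: sum (t_trans + t_prop) per link.
Link 1: t_trans = 12000/(20*10^6) s = 0.6000 ms; t_prop = 800/200000 s = 4.0000 ms; subtotal = 4.6000 ms
Link 2: t_trans = 12000/(10*10^6) s = 1.2000 ms; t_prop = 200/200000 s = 1.0000 ms; subtotal = 2.2000 ms
End-to-end = 4.6000 + 2.2000 = 6.8000 ms -> 6.800 ms (3 dp)

6.800


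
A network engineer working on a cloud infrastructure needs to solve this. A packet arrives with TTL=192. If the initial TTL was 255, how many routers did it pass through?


Given: initial TTL = 255, received TTL = 192
Hops = initial TTL - received TTL
Hops = 255 - 192 = 63

63


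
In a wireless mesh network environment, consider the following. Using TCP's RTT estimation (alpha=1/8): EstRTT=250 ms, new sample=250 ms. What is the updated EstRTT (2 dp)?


Given: EstRTT = 250 ms, SampleRTT = 250 ms, alpha = 1/8
New EstRTT = (1 - alpha) * EstRTT + alpha * SampleRTT
(7/8) * 250 = 218.75
(1/8) * 250 = 31.25
New EstRTT = 218.75 + 31.25 = 250 ms -> 250.00 ms (2 dp)

250.00


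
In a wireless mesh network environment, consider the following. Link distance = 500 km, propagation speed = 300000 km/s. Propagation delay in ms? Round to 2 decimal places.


Given: distance = 500 km, speed = 300000 km/s
Delay = distance / speed = 500 / 300000 seconds
Delay in ms = 500 * 1000 / 300000
Delay = 1.6667 ms
Rounded to 2 dp = 1.67 ms

1.67


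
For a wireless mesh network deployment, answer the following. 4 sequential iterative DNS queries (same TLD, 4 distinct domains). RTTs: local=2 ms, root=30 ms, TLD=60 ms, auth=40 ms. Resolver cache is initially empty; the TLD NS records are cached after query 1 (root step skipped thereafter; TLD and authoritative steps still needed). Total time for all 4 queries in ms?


Lookup 1 (cold cache): local + root + TLD + auth = 2 + 30 + 60 + 40 = 132 ms
Lookups 2..4 (TLD NS cached -> skip root; new domain -> still ask TLD and auth): local + TLD + auth = 2 + 60 + 40 = 102 ms each
Remaining 3 lookups: 3 * 102 = 306 ms
Total = 132 + 306 = 438 ms

438


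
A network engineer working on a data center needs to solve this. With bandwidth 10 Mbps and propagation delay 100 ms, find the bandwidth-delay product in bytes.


Given: bandwidth = 10 Mbps, delay = 100 ms
BDP in bits = 10 * 10^6 * 100 / 1000
BDP in bits = 1000000
BDP in bytes = 1000000 / 8 = 125000

125000


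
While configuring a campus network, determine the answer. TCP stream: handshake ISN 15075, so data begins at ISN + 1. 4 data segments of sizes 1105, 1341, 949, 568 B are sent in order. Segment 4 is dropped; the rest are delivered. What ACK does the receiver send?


SYN uses sequence number 15075; first data byte = ISN + 1 = 15076.
Segment 1: SEQ = 15076, len = 1105 B, covers [15076, 16180]
Segment 2: SEQ = 16181, len = 1341 B, covers [16181, 17521]
Segment 3: SEQ = 17522, len = 949 B, covers [17522, 18470]
Segment 4: SEQ = 18471, len = 568 B, covers [18471, 19038] [LOST]
In-order data received: bytes [15076, 18470] (segments 1..3).
Segment 4 missing -> gap begins at byte 18471.
Cumulative ACK = next expected in-order byte = 15076 + 1105 + 1341 + 949 = 18471

18471


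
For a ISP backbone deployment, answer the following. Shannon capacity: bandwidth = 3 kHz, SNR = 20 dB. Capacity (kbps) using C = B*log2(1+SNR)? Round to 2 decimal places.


Given: B = 3 kHz, SNR = 20 dB
SNR linear = 10^(20/10) = 100
1 + SNR = 101
log2(101) = 6.6582114828
C = 3 * 1000 * 6.6582114828 = 19974.6344 bps
C = 19.974634 kbps -> 19.97 kbps (2 dp)

19.97


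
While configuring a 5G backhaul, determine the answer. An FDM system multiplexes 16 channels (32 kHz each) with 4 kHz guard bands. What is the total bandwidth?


Given: 16 channels, 32 kHz each, guard = 4 kHz
Channel bandwidth = 16 * 32 = 512 kHz
Guard bands = 15 gaps * 4 kHz = 60 kHz
Total = 512 + 60 = 572 kHz

572


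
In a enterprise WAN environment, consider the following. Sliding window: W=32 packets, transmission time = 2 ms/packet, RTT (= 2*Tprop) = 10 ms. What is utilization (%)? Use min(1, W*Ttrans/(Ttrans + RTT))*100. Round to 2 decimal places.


Given: W = 32, Ttrans = 2 ms, RTT = 10 ms (= 2 * Tprop, Tprop = 5 ms)
Cycle time = Ttrans + RTT = 2 + 10 = 12 ms (first packet sent until its ACK returns)
W * Ttrans = 32 * 2 = 64 ms of sending per cycle
W * Ttrans / (Ttrans + RTT) = 64 / 12 = 5.333333
U = min(1, 5.333333) = 1.000000
U% = 100.00%

100.00


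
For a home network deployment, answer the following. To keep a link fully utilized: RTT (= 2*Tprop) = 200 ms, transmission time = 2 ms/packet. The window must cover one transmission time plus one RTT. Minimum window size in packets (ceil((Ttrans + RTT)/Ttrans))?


Given: Ttrans = 2 ms, RTT = 200 ms (= 2 * Tprop, Tprop = 100 ms)
Time until first ACK returns = Ttrans + RTT = 2 + 200 = 202 ms
Need W * Ttrans >= Ttrans + RTT  ->  W >= (Ttrans + RTT) / Ttrans
(Ttrans + RTT) / Ttrans = 202 / 2 = 101
W_min = ceil(101) = 101

101


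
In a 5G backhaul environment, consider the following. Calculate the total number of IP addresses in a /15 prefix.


Given: CIDR prefix /15
Host bits = 32 - 15 = 17
Total addresses = 2^17 = 131072

131072


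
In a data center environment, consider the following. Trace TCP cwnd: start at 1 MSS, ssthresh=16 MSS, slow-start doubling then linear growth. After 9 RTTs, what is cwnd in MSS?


RTT 0: cwnd = 1 MSS (initial)
RTT 1: cwnd = 2 MSS (slow start, doubled)
RTT 2: cwnd = 4 MSS (slow start, doubled)
RTT 3: cwnd = 8 MSS (slow start, doubled)
RTT 4: cwnd = 16 MSS (slow start, doubled)
RTT 5: cwnd = 17 MSS (congestion avoidance, +1)
RTT 6: cwnd = 18 MSS (congestion avoidance, +1)
RTT 7: cwnd = 19 MSS (congestion avoidance, +1)
RTT 8: cwnd = 20 MSS (congestion avoidance, +1)
RTT 9: cwnd = 21 MSS (congestion avoidance, +1)

21


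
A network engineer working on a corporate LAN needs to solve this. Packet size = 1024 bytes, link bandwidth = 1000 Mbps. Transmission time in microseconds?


Given: packet = 1024 bytes, bandwidth = 1000 Mbps
Packet in bits = 1024 * 8 = 8192 bits
Bandwidth = 1000 * 10^6 = 1000000000 bps
Time = 8192 / 1000000000 seconds
Time in us = 8192 * 10^6 / 1000000000 = 8.192

8.192


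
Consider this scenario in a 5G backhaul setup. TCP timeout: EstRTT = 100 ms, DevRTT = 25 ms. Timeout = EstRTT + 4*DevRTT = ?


Given: EstRTT = 100 ms, DevRTT = 25 ms
Timeout = EstRTT + 4 * DevRTT
4 * DevRTT = 4 * 25 = 100
Timeout = 100 + 100 = 200 ms

200


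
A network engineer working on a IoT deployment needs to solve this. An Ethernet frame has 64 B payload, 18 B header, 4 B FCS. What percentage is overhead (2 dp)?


Given: payload = 64 B, header = 18 B, trailer = 4 B
Overhead bytes = header + trailer = 18 + 4 = 22
Total frame = payload + overhead = 64 + 22 = 86
Overhead % = 22 / 86 * 100 = 25.5814% -> 25.58% (2 dp)

25.58


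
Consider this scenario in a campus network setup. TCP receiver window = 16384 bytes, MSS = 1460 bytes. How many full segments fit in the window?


Given: RWND = 16384 bytes, MSS = 1460 bytes
Full segments = floor(RWND / MSS)
Full segments = floor(16384 / 1460)
Full segments = floor(11.2219) = 11

11


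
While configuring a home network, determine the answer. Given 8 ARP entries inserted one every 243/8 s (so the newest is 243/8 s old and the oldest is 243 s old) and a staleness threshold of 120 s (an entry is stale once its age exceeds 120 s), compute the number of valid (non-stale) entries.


Ages are k * 243/8 s for k = 1..8 (spacing = 30.3750 s).
Entry k is valid iff k * 243/8 <= 120 iff k <= 8 * 120 / 243 = 3.9506
n_valid = floor(3.9506) = 3
(n_stale = 8 - 3 = 5)

3


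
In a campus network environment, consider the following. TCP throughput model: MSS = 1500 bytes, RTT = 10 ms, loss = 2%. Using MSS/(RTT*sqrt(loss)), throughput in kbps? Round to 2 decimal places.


Given: MSS = 1500 bytes, RTT = 10 ms, loss = 2%
RTT in seconds = 10 / 1000 = 0.01
Loss rate = 2% = 0.02
sqrt(loss) = sqrt(0.02) = 0.141421356237
Throughput (bytes/s) = 1500 / (0.01 * 0.141421356237) = 1060660.1718
Throughput (kbps) = 1060660.1718 * 8 / 1000 = 8485.281374 -> 8485.28 kbps (2 dp)

8485.28


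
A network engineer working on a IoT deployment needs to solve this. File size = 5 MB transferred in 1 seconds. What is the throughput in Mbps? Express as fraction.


Given: file = 5 MB, time = 1 s
File in Mb = 5 * 8 = 40 Mb
Throughput = 40 / 1 Mbps
Throughput = 40 Mbps

40


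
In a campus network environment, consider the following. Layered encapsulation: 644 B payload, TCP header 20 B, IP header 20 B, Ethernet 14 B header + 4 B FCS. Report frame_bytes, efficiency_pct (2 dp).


TCP segment = 644 + 20 = 664 B
IP packet = 664 + 20 = 684 B
Ethernet frame = 684 + 14 + 4 = 702 B
Efficiency = app / frame = 644 / 702 = 0.917379 = 91.7379% -> 91.74% (2 dp)

702, 91.74


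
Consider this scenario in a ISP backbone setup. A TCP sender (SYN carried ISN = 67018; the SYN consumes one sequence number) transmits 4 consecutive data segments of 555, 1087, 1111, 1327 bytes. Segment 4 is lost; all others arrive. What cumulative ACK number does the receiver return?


SYN uses sequence number 67018; first data byte = ISN + 1 = 67019.
Segment 1: SEQ = 67019, len = 555 B, covers [67019, 67573]
Segment 2: SEQ = 67574, len = 1087 B, covers [67574, 68660]
Segment 3: SEQ = 68661, len = 1111 B, covers [68661, 69771]
Segment 4: SEQ = 69772, len = 1327 B, covers [69772, 71098] [LOST]
In-order data received: bytes [67019, 69771] (segments 1..3).
Segment 4 missing -> gap begins at byte 69772.
Cumulative ACK = next expected in-order byte = 67019 + 555 + 1087 + 1111 = 69772

69772


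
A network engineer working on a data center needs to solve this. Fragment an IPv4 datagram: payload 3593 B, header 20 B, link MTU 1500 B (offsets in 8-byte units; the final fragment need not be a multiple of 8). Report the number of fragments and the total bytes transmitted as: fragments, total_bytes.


Max data per non-final fragment = floor((MTU - header)/8)*8 = floor((1500 - 20)/8)*8 = floor(1480/8)*8 = 1480 B
Final fragment needs no 8-byte alignment: it can carry up to MTU - header = 1480 B
Non-final fragments needed = ceil((payload - 1480) / 1480) = ceil(2113/1480) = ceil(1.4277) = 2
Number of fragments = 2 + 1 = 3
Fragment sizes (data): 2 * 1480 B + 633 B (last, 633 <= 1480 OK)
Total bytes sent = payload + n_frags * header = 3593 + 3*20 = 3593 + 60 = 3653 B

3, 3653


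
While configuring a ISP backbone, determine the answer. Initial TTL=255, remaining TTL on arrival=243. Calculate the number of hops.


Given: initial TTL = 255, received TTL = 243
Hops = initial TTL - received TTL
Hops = 255 - 243 = 12

12


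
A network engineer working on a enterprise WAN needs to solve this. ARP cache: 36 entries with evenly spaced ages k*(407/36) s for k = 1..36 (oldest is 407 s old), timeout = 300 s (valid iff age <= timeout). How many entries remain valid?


Ages are k * 407/36 s for k = 1..36 (spacing = 11.3056 s).
Entry k is valid iff k * 407/36 <= 300 iff k <= 36 * 300 / 407 = 26.5356
n_valid = floor(26.5356) = 26
(n_stale = 36 - 26 = 10)

26


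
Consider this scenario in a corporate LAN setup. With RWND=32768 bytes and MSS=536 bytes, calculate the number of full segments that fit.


Given: RWND = 32768 bytes, MSS = 536 bytes
Full segments = floor(RWND / MSS)
Full segments = floor(32768 / 536)
Full segments = floor(61.1343) = 61

61


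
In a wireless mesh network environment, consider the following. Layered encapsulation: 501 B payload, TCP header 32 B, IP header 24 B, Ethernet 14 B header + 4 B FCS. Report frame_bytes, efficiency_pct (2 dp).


TCP segment = 501 + 32 = 533 B
IP packet = 533 + 24 = 557 B
Ethernet frame = 557 + 14 + 4 = 575 B
Efficiency = app / frame = 501 / 575 = 0.871304 = 87.1304% -> 87.13% (2 dp)

575, 87.13


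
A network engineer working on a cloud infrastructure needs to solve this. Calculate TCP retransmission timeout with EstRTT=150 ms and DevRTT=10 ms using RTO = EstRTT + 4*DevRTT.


Given: EstRTT = 150 ms, DevRTT = 10 ms
Timeout = EstRTT + 4 * DevRTT
4 * DevRTT = 4 * 10 = 40
Timeout = 150 + 40 = 190 ms

190


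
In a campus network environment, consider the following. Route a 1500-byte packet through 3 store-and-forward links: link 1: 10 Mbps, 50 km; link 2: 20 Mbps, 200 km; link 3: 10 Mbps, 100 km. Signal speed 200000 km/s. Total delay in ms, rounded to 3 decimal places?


Packet = 1500 bytes = 12000 bits. Store-and-forward: sum (t_trans + t_prop) per link.
Link 1: t_trans = 12000/(10*10^6) s = 1.2000 ms; t_prop = 50/200000 s = 0.2500 ms; subtotal = 1.4500 ms
Link 2: t_trans = 12000/(20*10^6) s = 0.6000 ms; t_prop = 200/200000 s = 1.0000 ms; subtotal = 1.6000 ms
Link 3: t_trans = 12000/(10*10^6) s = 1.2000 ms; t_prop = 100/200000 s = 0.5000 ms; subtotal = 1.7000 ms
End-to-end = 1.4500 + 1.6000 + 1.7000 = 4.7500 ms -> 4.750 ms (3 dp)

4.750
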